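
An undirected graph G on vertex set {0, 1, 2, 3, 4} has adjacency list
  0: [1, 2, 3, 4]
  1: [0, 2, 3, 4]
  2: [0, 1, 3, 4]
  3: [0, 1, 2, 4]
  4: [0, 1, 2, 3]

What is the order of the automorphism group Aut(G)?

All 5 vertices are pairwise adjacent: G = K_5. Every bijection on the vertex set is an automorphism of K_5; hence Aut(K_5) ≅ S_5, order 120.

120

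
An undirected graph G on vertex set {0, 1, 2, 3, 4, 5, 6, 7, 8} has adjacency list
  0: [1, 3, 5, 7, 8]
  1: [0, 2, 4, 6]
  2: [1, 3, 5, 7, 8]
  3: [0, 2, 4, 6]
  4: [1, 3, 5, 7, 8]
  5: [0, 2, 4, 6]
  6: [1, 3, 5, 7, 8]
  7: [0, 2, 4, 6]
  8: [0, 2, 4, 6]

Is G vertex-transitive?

Automorphisms preserve degree, but G has vertices of degree 4 and vertices of degree 5; no automorphism maps one to the other, so G is not vertex-transitive.

No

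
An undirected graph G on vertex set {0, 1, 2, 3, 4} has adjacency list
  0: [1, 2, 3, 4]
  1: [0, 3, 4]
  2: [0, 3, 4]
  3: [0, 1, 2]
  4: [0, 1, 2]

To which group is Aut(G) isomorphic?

Vertex 0 is the unique vertex of degree 4; the remaining 4 vertices each have degree 3 and induce a cycle, so G is the wheel on 5 vertices with hub 0. With the hub fixed, the remaining symmetry is that of the rim cycle C_4, giving the dihedral group D_4.

the dihedral group of order 8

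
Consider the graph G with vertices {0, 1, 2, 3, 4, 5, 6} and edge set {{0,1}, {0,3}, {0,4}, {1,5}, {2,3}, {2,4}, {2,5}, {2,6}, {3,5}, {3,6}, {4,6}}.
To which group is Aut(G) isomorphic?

The degree sequence is [3, 2, 4, 4, 3, 3, 3]. Checking the degree-preserving permutations of the vertex set shows that none except the identity preserves every edge, so Aut(G) is trivial.

1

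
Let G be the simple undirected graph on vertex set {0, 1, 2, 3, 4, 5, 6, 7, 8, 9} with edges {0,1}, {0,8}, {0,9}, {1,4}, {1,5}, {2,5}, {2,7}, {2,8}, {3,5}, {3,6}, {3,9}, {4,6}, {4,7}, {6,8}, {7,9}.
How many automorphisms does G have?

G is 3-regular on 10 vertices with no triangles and no 4-cycles (girth 5): this is the Petersen graph. Viewing the Petersen graph as the Kneser graph K(5,2) — vertices are 2-subsets of {1,…,5}, edges join disjoint pairs — its automorphisms are exactly the permutations of the 5-element set, so Aut ≅ S_5 of order 120.

120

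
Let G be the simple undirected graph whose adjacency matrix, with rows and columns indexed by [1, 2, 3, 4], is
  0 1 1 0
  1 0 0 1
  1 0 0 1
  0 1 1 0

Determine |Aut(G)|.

G is 2-regular and bipartite on 2^2 = 4 vertices with girth 4; it is the hypercube graph Q_2. Aut(Q_2) consists of the signed permutations of the 2 coordinate axes: 2! permutations times 2^2 sign flips, so |Aut| = 2^2·2! = 8.

8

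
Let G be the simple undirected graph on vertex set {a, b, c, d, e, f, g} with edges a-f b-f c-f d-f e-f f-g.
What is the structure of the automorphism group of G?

Vertex f has degree 6 and every other vertex has degree 1, so G is the star K_{1,6} with centre f. The 6 leaves are pairwise interchangeable while the centre is fixed, giving Aut(G) = S_6.

S_6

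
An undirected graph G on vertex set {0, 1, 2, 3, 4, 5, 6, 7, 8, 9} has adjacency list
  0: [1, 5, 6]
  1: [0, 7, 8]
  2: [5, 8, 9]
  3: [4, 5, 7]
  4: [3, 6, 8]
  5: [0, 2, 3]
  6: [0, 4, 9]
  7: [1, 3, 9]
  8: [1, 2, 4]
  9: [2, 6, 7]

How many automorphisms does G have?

G is 3-regular on 10 vertices with no triangles and no 4-cycles (girth 5): this is the Petersen graph. It is a classical fact that the Petersen graph has automorphism group S_5 (order 120), arising from its description as the Kneser graph K(5,2).

120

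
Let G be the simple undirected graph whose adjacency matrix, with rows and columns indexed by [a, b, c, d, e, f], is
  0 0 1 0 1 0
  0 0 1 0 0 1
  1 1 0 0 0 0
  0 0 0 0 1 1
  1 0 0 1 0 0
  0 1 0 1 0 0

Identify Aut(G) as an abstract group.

G is 2-regular and connected on 6 vertices, i.e. the cycle C_6. C_6 has 6 rotations and 6 reflections, so Aut(C_6) ≅ D_6 of order 12.

the dihedral group of order 12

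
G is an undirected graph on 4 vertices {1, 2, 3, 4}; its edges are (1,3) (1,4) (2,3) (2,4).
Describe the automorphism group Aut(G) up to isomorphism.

G is 2-regular and connected on 4 vertices, i.e. the cycle C_4. C_4 has 4 rotations and 4 reflections, so Aut(C_4) ≅ D_4 of order 8.

D_4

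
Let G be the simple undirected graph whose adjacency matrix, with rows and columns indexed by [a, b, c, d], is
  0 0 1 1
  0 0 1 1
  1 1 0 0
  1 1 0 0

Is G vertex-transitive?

Yes

G is 2-regular and bipartite on 2^2 = 4 vertices with girth 4; it is the hypercube graph Q_2. The symmetry group of the 2-cube is the hyperoctahedral group B_2 = Z_2 ≀ S_2, of order 2^2·2! = 8. Under this action every vertex can be carried to every other, so G is vertex-transitive.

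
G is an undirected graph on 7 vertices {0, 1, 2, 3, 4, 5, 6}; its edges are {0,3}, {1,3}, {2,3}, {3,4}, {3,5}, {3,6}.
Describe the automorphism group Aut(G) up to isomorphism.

Vertex 3 has degree 6 and every other vertex has degree 1, so G is the star K_{1,6} with centre 3. Any automorphism fixes the centre and permutes the 6 leaves freely, so Aut(G) ≅ S_6 of order 6! = 720.

the symmetric group on 6 letters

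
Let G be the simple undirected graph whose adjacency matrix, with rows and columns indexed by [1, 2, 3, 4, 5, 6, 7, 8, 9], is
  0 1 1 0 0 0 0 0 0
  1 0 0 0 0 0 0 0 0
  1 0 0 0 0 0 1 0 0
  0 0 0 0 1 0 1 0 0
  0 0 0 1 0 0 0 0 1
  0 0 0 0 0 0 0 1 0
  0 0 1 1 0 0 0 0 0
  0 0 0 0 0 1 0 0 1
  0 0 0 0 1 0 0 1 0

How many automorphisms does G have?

The degree sequence is [2, 1, 2, 2, 2, 1, 2, 2, 2]; the two degree-1 vertices 2 and 6 are the ends of a path, so G = P_9. A path has exactly one nontrivial symmetry — reversal — giving Aut(G) of order 2.

2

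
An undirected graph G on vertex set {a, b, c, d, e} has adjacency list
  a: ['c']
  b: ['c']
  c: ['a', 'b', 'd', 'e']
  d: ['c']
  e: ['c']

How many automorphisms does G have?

24

Vertex c has degree 4 and every other vertex has degree 1, so G is the star K_{1,4} with centre c. Any automorphism fixes the centre and permutes the 4 leaves freely, so Aut(G) ≅ S_4 of order 4! = 24.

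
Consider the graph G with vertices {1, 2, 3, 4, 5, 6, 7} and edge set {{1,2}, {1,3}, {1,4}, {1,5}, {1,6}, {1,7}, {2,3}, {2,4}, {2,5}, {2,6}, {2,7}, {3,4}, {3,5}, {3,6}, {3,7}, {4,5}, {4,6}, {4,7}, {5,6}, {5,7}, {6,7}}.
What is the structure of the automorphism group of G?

the symmetric group on 7 letters

Every vertex has degree 6, so G is the complete graph K_7. Any permutation of the 7 vertices preserves K_7, so Aut(K_7) = S_7 of order 7! = 5040.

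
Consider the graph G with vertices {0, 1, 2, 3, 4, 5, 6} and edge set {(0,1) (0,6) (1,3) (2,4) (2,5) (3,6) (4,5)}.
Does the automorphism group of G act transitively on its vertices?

No

G has two connected components, {0, 1, 3, 6} and {2, 4, 5}; each is 2-regular, so G = C_4 ⊔ C_3. The orbit of 0 under Aut(G) is {0, 1, 3, 6}, which does not contain 2, so G is not vertex-transitive.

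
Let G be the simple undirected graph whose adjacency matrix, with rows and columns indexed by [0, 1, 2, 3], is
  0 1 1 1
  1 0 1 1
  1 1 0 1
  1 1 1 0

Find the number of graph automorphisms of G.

All 4 vertices are pairwise adjacent: G = K_4. Every bijection on the vertex set is an automorphism of K_4; hence Aut(K_4) ≅ S_4, order 24.

24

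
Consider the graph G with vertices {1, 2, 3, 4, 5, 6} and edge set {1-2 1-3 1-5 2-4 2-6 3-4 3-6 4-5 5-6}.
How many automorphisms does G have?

G is 3-regular and bipartite with parts {1, 4, 6} and {2, 3, 5} (each part is independent and every cross-pair is an edge), so G = K_{3,3}. Aut(K_{3,3}) is the wreath product S_3 ≀ Z_2: permute within each part, then optionally swap the parts; |Aut| = 2·(3!)² = 72.

72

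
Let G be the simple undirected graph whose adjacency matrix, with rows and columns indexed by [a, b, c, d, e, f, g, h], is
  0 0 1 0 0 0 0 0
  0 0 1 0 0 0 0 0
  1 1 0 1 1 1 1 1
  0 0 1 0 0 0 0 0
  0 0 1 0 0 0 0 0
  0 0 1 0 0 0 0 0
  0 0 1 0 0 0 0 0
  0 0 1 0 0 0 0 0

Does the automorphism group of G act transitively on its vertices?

Vertex c is the only vertex of degree 7, so every automorphism fixes it; G is not vertex-transitive.

No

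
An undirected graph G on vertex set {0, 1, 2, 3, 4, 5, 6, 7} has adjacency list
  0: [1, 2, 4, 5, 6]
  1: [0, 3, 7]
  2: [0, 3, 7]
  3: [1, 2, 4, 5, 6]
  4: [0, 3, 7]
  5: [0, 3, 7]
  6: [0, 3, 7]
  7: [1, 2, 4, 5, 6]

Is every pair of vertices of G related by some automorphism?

Automorphisms preserve degree, but G has vertices of degree 3 and vertices of degree 5; no automorphism maps one to the other, so G is not vertex-transitive.

No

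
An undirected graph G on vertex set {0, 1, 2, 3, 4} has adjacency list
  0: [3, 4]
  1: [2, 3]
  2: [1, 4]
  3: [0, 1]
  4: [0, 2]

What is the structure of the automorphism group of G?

D_5

Every vertex has degree 2 and the graph is connected, so G is the 5-cycle C_5. The automorphisms of the 5-cycle are exactly the symmetries of a regular 5-gon: the dihedral group D_5, |D_5| = 10.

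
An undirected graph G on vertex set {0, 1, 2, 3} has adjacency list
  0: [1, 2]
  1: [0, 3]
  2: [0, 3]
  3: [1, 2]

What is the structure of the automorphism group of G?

Z_2^2 ⋊ S_2

G is 2-regular and bipartite on 2^2 = 4 vertices with girth 4; it is the hypercube graph Q_2. The symmetry group of the 2-cube is the hyperoctahedral group B_2 = Z_2 ≀ S_2, of order 2^2·2! = 8.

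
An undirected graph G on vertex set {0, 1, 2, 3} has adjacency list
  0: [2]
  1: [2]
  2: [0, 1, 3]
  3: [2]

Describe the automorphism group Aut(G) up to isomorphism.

Vertex 2 has degree 3 and every other vertex has degree 1, so G is the star K_{1,3} with centre 2. Any automorphism fixes the centre and permutes the 3 leaves freely, so Aut(G) ≅ S_3 of order 3! = 6.

the symmetric group on 3 letters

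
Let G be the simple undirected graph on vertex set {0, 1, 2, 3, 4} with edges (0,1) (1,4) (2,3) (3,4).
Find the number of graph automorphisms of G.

The degree sequence is [1, 2, 1, 2, 2]; the two degree-1 vertices 0 and 2 are the ends of a path, so G = P_5. The only nontrivial automorphism of a path is the end-to-end reflection, so Aut(G) ≅ Z_2.

2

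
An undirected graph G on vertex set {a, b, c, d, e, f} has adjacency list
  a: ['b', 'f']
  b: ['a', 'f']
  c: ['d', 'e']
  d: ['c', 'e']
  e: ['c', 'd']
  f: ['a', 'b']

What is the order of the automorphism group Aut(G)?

G has two connected components, {c, d, e} and {a, b, f}; each is 2-regular, so G = C_3 ⊔ C_3. With two isomorphic components, Aut(G) = Aut(C_3) ≀ S_2 = (D_3 × D_3) ⋊ Z_2: permute each cycle by D_3, then optionally swap the two cycles. Order 2·(2·3)² = 72.

72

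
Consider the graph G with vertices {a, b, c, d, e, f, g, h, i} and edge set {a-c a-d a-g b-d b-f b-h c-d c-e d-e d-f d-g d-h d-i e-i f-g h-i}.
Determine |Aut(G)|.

16

Vertex d is the unique vertex of degree 8; the remaining 8 vertices each have degree 3 and induce a cycle, so G is the wheel on 9 vertices with hub d. With the hub fixed, the remaining symmetry is that of the rim cycle C_8, giving the dihedral group D_8.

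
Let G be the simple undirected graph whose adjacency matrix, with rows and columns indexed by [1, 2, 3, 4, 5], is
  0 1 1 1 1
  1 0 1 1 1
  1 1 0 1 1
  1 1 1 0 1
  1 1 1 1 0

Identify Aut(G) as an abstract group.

S_5

All 5 vertices are pairwise adjacent: G = K_5. Every bijection on the vertex set is an automorphism of K_5; hence Aut(K_5) ≅ S_5, order 120.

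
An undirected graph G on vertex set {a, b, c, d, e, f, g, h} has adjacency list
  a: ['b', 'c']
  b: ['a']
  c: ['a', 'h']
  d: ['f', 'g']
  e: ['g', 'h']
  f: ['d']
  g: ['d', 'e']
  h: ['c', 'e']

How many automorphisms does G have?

2

The degree sequence is [2, 1, 2, 2, 2, 1, 2, 2]; the two degree-1 vertices b and f are the ends of a path, so G = P_8. A path has exactly one nontrivial symmetry — reversal — giving Aut(G) of order 2.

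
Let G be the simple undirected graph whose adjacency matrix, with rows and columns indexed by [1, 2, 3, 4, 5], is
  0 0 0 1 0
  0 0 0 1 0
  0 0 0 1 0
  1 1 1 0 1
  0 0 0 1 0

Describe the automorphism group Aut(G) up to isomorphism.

Vertex 4 has degree 4 and every other vertex has degree 1, so G is the star K_{1,4} with centre 4. Any automorphism fixes the centre and permutes the 4 leaves freely, so Aut(G) ≅ S_4 of order 4! = 24.

S_4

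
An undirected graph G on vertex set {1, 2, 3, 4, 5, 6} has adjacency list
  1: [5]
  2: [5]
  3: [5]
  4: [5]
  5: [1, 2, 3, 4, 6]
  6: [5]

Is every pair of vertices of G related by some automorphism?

Vertex 5 is the only vertex of degree 5, so every automorphism fixes it; G is not vertex-transitive.

No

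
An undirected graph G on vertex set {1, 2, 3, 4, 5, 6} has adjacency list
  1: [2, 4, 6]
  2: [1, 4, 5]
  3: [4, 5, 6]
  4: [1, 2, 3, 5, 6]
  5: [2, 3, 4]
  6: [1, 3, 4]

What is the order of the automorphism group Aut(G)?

Vertex 4 is the unique vertex of degree 5; the remaining 5 vertices each have degree 3 and induce a cycle, so G is the wheel on 6 vertices with hub 4. With the hub fixed, the remaining symmetry is that of the rim cycle C_5, giving the dihedral group D_5.

10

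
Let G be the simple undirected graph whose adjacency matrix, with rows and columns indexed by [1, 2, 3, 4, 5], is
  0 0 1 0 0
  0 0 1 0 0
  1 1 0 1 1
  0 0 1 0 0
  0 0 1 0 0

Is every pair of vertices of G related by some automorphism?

No

Vertex 3 is the only vertex of degree 4, so every automorphism fixes it; G is not vertex-transitive.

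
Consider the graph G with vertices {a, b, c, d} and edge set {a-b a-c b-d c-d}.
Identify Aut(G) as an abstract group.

G is 2-regular and connected on 4 vertices, i.e. the cycle C_4. The automorphisms of the 4-cycle are exactly the symmetries of a regular 4-gon: the dihedral group D_4, |D_4| = 8.

D_4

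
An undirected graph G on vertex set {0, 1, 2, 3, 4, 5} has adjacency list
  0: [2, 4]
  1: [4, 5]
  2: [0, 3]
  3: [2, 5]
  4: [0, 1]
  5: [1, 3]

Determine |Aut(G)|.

Every vertex has degree 2 and the graph is connected, so G is the 6-cycle C_6. The automorphisms of the 6-cycle are exactly the symmetries of a regular 6-gon: the dihedral group D_6, |D_6| = 12.

12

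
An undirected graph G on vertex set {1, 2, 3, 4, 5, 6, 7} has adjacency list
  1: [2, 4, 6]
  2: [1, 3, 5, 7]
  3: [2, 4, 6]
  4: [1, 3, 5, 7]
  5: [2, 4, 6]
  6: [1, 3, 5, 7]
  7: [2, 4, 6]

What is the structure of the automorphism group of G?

The vertices split by degree into {2, 4, 6} (degree 4) and {1, 3, 5, 7} (degree 3); every edge runs between the two parts, so G is the complete bipartite graph K_{3,4}. The parts have unequal sizes, so no automorphism swaps them; each part is permuted independently, giving S_4 × S_3 of order 4!·3! = 144.

S_4 × S_3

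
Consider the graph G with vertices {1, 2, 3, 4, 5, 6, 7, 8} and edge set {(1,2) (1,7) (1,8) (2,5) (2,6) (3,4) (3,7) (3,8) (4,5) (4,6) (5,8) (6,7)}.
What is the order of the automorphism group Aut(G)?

G is 3-regular and bipartite on 2^3 = 8 vertices with girth 4; it is the hypercube graph Q_3. The symmetry group of the 3-cube is the hyperoctahedral group B_3 = Z_2 ≀ S_3, of order 2^3·3! = 48.

48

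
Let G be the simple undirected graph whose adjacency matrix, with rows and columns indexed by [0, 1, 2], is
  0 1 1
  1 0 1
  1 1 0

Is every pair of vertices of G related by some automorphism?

Yes

All 3 vertices are pairwise adjacent: G = K_3. Any permutation of the 3 vertices preserves K_3, so Aut(K_3) = S_3 of order 3! = 6. Under this action every vertex can be carried to every other, so G is vertex-transitive.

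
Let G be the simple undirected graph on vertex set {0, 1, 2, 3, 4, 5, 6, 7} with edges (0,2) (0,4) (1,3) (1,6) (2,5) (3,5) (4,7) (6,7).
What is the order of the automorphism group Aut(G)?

G is 2-regular and connected on 8 vertices, i.e. the cycle C_8. The automorphisms of the 8-cycle are exactly the symmetries of a regular 8-gon: the dihedral group D_8, |D_8| = 16.

16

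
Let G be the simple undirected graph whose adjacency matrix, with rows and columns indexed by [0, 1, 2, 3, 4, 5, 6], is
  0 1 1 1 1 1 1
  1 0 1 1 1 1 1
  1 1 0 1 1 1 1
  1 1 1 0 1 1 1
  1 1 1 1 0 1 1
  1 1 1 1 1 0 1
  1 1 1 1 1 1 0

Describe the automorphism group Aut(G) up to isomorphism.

Every vertex has degree 6, so G is the complete graph K_7. Every bijection on the vertex set is an automorphism of K_7; hence Aut(K_7) ≅ S_7, order 5040.

S_7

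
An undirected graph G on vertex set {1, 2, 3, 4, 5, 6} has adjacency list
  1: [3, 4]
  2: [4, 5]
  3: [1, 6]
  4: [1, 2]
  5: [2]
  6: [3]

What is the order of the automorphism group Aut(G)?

2

The degree sequence is [2, 2, 2, 2, 1, 1]; the two degree-1 vertices 5 and 6 are the ends of a path, so G = P_6. The only nontrivial automorphism of a path is the end-to-end reflection, so Aut(G) ≅ Z_2.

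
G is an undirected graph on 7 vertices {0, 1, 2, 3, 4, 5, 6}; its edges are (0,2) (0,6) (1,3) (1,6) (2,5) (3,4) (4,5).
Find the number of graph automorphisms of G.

14

G is 2-regular and connected on 7 vertices, i.e. the cycle C_7. C_7 has 7 rotations and 7 reflections, so Aut(C_7) ≅ D_7 of order 14.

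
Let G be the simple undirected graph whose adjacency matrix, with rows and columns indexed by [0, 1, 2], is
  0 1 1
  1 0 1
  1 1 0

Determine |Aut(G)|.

6

Every vertex has degree 2, so G is the complete graph K_3. Every bijection on the vertex set is an automorphism of K_3; hence Aut(K_3) ≅ S_3, order 6.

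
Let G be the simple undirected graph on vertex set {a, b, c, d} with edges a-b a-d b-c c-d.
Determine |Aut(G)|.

8

G is 2-regular and bipartite on 2^2 = 4 vertices with girth 4; it is the hypercube graph Q_2. The symmetry group of the 2-cube is the hyperoctahedral group B_2 = Z_2 ≀ S_2, of order 2^2·2! = 8.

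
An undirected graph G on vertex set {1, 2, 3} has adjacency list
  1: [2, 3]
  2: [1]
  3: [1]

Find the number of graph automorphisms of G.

The degree sequence is [2, 1, 1]; the two degree-1 vertices 2 and 3 are the ends of a path, so G = P_3. A path has exactly one nontrivial symmetry — reversal — giving Aut(G) of order 2.

2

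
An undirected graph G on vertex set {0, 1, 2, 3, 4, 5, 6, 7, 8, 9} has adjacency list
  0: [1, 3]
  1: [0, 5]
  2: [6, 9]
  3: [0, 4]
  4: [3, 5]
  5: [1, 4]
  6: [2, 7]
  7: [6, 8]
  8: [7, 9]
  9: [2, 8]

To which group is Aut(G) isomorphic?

G has two connected components, {2, 6, 7, 8, 9} and {0, 1, 3, 4, 5}; each is 2-regular, so G = C_5 ⊔ C_5. Aut of a disjoint union of two copies of C_5 is the wreath product D_5 ≀ Z_2, of order 2·10² = 200.

D_5 ≀ Z_2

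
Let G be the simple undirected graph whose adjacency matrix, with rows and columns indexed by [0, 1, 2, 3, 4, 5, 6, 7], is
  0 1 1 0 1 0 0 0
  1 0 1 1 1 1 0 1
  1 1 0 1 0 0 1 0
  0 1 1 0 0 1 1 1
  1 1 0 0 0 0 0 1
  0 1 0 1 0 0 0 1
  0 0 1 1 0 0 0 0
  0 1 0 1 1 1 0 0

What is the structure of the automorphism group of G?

The degree sequence is [3, 6, 4, 5, 3, 3, 2, 4]. Checking the degree-preserving permutations of the vertex set shows that none except the identity preserves every edge, so Aut(G) is trivial.

the trivial group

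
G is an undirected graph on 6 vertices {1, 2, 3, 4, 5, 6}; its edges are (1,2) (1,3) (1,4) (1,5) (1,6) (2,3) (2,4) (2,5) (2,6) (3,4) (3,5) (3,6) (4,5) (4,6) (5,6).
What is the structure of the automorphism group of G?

Every vertex has degree 5, so G is the complete graph K_6. Any permutation of the 6 vertices preserves K_6, so Aut(K_6) = S_6 of order 6! = 720.

the symmetric group on 6 letters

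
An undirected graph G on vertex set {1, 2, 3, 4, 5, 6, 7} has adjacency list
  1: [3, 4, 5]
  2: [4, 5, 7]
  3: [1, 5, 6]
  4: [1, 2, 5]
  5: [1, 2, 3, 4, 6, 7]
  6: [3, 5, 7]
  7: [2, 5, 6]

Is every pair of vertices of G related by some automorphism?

No

Vertex 5 is the only vertex of degree 6, so every automorphism fixes it; G is not vertex-transitive.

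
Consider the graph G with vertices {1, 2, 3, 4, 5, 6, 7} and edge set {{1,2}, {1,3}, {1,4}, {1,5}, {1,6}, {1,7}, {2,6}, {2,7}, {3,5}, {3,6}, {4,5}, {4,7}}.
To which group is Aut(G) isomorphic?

D_6

Vertex 1 is the unique vertex of degree 6; the remaining 6 vertices each have degree 3 and induce a cycle, so G is the wheel on 7 vertices with hub 1. With the hub fixed, the remaining symmetry is that of the rim cycle C_6, giving the dihedral group D_6.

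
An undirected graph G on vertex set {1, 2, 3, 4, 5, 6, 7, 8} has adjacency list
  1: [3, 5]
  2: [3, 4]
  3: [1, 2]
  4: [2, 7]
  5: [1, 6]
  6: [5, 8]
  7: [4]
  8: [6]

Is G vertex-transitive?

Automorphisms preserve degree, but G has vertices of degree 1 and vertices of degree 2; no automorphism maps one to the other, so G is not vertex-transitive.

No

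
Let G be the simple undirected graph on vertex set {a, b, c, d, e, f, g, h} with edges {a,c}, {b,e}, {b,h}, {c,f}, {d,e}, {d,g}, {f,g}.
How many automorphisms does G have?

The degree sequence is [1, 2, 2, 2, 2, 2, 2, 1]; the two degree-1 vertices a and h are the ends of a path, so G = P_8. The only nontrivial automorphism of a path is the end-to-end reflection, so Aut(G) ≅ Z_2.

2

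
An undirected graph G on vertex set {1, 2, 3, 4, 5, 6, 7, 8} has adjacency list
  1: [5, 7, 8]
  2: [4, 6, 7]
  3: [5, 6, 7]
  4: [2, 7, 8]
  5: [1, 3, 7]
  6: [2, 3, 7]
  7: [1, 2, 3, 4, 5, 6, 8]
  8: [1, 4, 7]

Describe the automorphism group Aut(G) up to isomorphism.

the dihedral group of order 14

Vertex 7 is the unique vertex of degree 7; the remaining 7 vertices each have degree 3 and induce a cycle, so G is the wheel on 8 vertices with hub 7. With the hub fixed, the remaining symmetry is that of the rim cycle C_7, giving the dihedral group D_7.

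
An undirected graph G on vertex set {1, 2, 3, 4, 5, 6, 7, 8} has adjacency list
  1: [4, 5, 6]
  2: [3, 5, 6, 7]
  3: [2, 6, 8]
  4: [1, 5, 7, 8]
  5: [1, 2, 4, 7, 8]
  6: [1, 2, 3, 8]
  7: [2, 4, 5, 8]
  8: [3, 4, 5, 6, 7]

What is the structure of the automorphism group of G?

{e}

The degree sequence is [3, 4, 3, 4, 5, 4, 4, 5]. Checking the degree-preserving permutations of the vertex set shows that none except the identity preserves every edge, so Aut(G) is trivial.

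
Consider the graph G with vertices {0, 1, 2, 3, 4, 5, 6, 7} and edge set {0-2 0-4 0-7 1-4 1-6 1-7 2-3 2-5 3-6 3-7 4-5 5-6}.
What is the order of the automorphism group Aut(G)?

48

G is 3-regular and bipartite on 2^3 = 8 vertices with girth 4; it is the hypercube graph Q_3. The symmetry group of the 3-cube is the hyperoctahedral group B_3 = Z_2 ≀ S_3, of order 2^3·3! = 48.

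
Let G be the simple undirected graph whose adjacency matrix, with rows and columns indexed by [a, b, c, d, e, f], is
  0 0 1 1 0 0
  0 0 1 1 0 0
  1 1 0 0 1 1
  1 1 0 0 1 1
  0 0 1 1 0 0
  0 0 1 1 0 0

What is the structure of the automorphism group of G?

S_2 × S_4

The vertices split by degree into {c, d} (degree 4) and {a, b, e, f} (degree 2); every edge runs between the two parts, so G is the complete bipartite graph K_{2,4}. Automorphisms preserve the bipartition setwise (since the parts differ in size) and act as S_2 × S_4 within it; |Aut| = 48.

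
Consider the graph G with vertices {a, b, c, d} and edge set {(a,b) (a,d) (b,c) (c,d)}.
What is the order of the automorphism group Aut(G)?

G is 2-regular and bipartite on 2^2 = 4 vertices with girth 4; it is the hypercube graph Q_2. Aut(Q_2) consists of the signed permutations of the 2 coordinate axes: 2! permutations times 2^2 sign flips, so |Aut| = 2^2·2! = 8.

8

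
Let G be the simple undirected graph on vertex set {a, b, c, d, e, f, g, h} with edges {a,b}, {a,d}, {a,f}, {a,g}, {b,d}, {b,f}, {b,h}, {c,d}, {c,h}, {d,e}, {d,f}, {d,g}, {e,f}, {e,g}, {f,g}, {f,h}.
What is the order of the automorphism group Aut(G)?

1

The degree sequence is [4, 4, 2, 6, 3, 6, 4, 3]. Checking the degree-preserving permutations of the vertex set shows that none except the identity preserves every edge, so Aut(G) is trivial.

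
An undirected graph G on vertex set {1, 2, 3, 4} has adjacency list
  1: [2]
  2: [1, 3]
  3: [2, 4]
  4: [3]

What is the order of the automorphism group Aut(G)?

2

The degree sequence is [1, 2, 2, 1]; the two degree-1 vertices 1 and 4 are the ends of a path, so G = P_4. The only nontrivial automorphism of a path is the end-to-end reflection, so Aut(G) ≅ Z_2.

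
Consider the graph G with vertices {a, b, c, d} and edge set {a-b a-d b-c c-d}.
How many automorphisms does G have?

G is 2-regular and connected on 4 vertices, i.e. the cycle C_4. C_4 has 4 rotations and 4 reflections, so Aut(C_4) ≅ D_4 of order 8.

8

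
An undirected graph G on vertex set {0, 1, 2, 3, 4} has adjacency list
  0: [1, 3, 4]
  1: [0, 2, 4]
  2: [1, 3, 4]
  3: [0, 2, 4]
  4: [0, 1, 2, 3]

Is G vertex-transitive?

Vertex 4 is the only vertex of degree 4, so every automorphism fixes it; G is not vertex-transitive.

No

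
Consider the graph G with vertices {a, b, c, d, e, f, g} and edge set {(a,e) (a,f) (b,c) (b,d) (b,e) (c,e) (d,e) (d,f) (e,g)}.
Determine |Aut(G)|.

The degree sequence is [2, 3, 2, 3, 5, 2, 1]. Checking the degree-preserving permutations of the vertex set shows that none except the identity preserves every edge, so Aut(G) is trivial.

1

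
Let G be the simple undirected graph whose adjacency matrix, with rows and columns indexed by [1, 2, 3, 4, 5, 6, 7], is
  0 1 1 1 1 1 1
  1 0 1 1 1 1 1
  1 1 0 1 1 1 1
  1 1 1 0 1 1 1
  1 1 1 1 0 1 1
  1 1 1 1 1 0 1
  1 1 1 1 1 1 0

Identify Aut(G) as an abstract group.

Every vertex has degree 6, so G is the complete graph K_7. Any permutation of the 7 vertices preserves K_7, so Aut(K_7) = S_7 of order 7! = 5040.

the symmetric group on 7 letters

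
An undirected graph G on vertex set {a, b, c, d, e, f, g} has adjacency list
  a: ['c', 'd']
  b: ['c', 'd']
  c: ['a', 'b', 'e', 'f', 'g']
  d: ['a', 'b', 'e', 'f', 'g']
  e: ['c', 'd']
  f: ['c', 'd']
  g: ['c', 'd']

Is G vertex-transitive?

No

Automorphisms preserve degree, but G has vertices of degree 2 and vertices of degree 5; no automorphism maps one to the other, so G is not vertex-transitive.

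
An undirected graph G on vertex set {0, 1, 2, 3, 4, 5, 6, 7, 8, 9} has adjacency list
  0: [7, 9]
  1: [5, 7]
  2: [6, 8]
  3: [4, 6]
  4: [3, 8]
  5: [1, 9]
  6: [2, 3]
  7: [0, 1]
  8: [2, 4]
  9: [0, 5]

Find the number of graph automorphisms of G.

G has two connected components, {0, 1, 5, 7, 9} and {2, 3, 4, 6, 8}; each is 2-regular, so G = C_5 ⊔ C_5. Aut of a disjoint union of two copies of C_5 is the wreath product D_5 ≀ Z_2, of order 2·10² = 200.

200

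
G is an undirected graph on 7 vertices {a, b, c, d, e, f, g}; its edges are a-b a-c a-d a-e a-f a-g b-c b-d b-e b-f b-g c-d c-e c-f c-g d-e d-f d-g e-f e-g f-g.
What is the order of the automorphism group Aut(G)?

5040

Every vertex has degree 6, so G is the complete graph K_7. Every bijection on the vertex set is an automorphism of K_7; hence Aut(K_7) ≅ S_7, order 5040.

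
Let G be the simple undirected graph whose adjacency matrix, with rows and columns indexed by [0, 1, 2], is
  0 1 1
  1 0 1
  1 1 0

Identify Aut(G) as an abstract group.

All 3 vertices are pairwise adjacent: G = K_3. Any permutation of the 3 vertices preserves K_3, so Aut(K_3) = S_3 of order 3! = 6.

S_3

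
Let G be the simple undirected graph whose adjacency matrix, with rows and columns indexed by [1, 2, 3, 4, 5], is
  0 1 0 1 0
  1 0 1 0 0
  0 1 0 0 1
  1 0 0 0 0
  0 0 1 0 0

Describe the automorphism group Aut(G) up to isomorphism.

C_2

The degree sequence is [2, 2, 2, 1, 1]; the two degree-1 vertices 4 and 5 are the ends of a path, so G = P_5. A path has exactly one nontrivial symmetry — reversal — giving Aut(G) of order 2.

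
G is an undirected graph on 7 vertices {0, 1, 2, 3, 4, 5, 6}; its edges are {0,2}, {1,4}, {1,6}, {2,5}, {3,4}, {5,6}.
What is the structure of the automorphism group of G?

the cyclic group of order 2

The degree sequence is [1, 2, 2, 1, 2, 2, 2]; the two degree-1 vertices 0 and 3 are the ends of a path, so G = P_7. A path has exactly one nontrivial symmetry — reversal — giving Aut(G) of order 2.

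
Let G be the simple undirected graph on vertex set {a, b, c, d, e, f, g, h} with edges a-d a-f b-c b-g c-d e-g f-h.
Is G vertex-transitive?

No

Automorphisms preserve degree, but G has vertices of degree 1 and vertices of degree 2; no automorphism maps one to the other, so G is not vertex-transitive.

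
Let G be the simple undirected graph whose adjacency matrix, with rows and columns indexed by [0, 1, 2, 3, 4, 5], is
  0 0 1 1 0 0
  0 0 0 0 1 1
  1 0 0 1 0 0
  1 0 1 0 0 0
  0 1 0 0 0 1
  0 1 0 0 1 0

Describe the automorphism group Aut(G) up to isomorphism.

G has two connected components, {0, 2, 3} and {1, 4, 5}; each is 2-regular, so G = C_3 ⊔ C_3. With two isomorphic components, Aut(G) = Aut(C_3) ≀ S_2 = (D_3 × D_3) ⋊ Z_2: permute each cycle by D_3, then optionally swap the two cycles. Order 2·(2·3)² = 72.

D_3 ≀ Z_2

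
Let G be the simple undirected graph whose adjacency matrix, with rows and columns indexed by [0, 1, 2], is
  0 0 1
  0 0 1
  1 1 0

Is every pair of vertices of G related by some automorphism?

Vertex 2 is the only vertex of degree 2, so every automorphism fixes it; G is not vertex-transitive.

No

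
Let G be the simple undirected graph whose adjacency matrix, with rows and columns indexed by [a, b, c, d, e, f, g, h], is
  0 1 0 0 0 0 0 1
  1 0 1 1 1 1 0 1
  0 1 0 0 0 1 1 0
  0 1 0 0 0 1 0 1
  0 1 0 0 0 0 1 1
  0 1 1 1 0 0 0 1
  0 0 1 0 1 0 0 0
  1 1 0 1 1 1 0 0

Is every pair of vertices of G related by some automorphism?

Vertex b is the only vertex of degree 6, so every automorphism fixes it; G is not vertex-transitive.

No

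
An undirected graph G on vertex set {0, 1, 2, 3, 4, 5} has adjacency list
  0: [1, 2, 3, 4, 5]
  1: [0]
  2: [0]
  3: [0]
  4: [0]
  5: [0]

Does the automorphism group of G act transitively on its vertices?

Vertex 0 is the only vertex of degree 5, so every automorphism fixes it; G is not vertex-transitive.

No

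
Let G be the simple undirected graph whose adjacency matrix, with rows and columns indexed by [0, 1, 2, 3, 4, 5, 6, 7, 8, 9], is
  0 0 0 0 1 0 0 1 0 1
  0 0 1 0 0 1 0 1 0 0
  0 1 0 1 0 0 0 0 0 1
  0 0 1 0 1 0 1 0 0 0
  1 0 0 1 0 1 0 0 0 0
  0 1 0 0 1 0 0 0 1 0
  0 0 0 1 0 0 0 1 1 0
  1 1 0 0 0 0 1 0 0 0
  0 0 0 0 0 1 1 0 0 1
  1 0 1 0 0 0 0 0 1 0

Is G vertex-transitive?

Yes

G is 3-regular on 10 vertices with no triangles and no 4-cycles (girth 5): this is the Petersen graph. It is a classical fact that the Petersen graph has automorphism group S_5 (order 120), arising from its description as the Kneser graph K(5,2). This group acts transitively on the 10 vertices.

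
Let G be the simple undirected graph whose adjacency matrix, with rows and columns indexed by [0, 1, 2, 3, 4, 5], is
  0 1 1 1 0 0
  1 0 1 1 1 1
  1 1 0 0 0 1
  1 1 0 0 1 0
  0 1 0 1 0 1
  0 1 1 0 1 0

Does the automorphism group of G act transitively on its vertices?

Vertex 1 is the only vertex of degree 5, so every automorphism fixes it; G is not vertex-transitive.

No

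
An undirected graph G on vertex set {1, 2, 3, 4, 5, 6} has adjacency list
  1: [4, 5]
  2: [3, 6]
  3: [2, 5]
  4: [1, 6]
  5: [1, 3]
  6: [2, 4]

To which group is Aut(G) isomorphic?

the dihedral group of order 12

G is 2-regular and connected on 6 vertices, i.e. the cycle C_6. The automorphisms of the 6-cycle are exactly the symmetries of a regular 6-gon: the dihedral group D_6, |D_6| = 12.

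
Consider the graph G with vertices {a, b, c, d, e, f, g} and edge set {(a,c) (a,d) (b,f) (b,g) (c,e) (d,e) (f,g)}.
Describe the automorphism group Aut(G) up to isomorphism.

D_3 × D_4

G has two connected components, {a, c, d, e} and {b, f, g}; each is 2-regular, so G = C_4 ⊔ C_3. No automorphism exchanges components of different sizes, hence Aut(G) is the direct product D_3 × D_4, order 48.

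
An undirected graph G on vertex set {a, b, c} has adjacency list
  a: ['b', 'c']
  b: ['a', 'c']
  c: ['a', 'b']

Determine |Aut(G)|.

Every vertex has degree 2, so G is the complete graph K_3. Every bijection on the vertex set is an automorphism of K_3; hence Aut(K_3) ≅ S_3, order 6.

6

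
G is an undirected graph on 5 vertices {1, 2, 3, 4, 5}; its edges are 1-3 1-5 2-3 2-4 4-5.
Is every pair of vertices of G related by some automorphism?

G is 2-regular and connected on 5 vertices, i.e. the cycle C_5. C_5 has 5 rotations and 5 reflections, so Aut(C_5) ≅ D_5 of order 10. Under this action every vertex can be carried to every other, so G is vertex-transitive.

Yes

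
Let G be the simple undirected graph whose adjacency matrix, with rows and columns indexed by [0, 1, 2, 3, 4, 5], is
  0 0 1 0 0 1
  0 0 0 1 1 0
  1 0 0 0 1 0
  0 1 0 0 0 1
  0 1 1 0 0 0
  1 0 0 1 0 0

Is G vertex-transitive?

Yes

Every vertex has degree 2 and the graph is connected, so G is the 6-cycle C_6. The automorphisms of the 6-cycle are exactly the symmetries of a regular 6-gon: the dihedral group D_6, |D_6| = 12. This group acts transitively on the 6 vertices.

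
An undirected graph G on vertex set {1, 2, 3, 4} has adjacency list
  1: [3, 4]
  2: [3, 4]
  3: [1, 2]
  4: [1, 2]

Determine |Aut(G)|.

G is 2-regular and bipartite with parts {3, 4} and {1, 2} (each part is independent and every cross-pair is an edge), so G = K_{2,2}. Each part can be permuted independently (S_2 × S_2) and the two equal-size parts can also be swapped, giving (S_2 × S_2) ⋊ Z_2 of order 2·(2!)² = 8.

8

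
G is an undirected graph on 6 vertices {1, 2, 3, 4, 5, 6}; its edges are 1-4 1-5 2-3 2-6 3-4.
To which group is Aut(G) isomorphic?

The degree sequence is [2, 2, 2, 2, 1, 1]; the two degree-1 vertices 5 and 6 are the ends of a path, so G = P_6. The only nontrivial automorphism of a path is the end-to-end reflection, so Aut(G) ≅ Z_2.

C_2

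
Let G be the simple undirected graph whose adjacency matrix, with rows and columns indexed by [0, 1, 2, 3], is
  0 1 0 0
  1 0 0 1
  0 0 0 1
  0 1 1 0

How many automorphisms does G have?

The degree sequence is [1, 2, 1, 2]; the two degree-1 vertices 0 and 2 are the ends of a path, so G = P_4. The only nontrivial automorphism of a path is the end-to-end reflection, so Aut(G) ≅ Z_2.

2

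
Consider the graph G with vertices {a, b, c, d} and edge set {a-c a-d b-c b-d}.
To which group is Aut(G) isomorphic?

Z_2^2 ⋊ S_2

G is 2-regular and bipartite on 2^2 = 4 vertices with girth 4; it is the hypercube graph Q_2. Aut(Q_2) consists of the signed permutations of the 2 coordinate axes: 2! permutations times 2^2 sign flips, so |Aut| = 2^2·2! = 8.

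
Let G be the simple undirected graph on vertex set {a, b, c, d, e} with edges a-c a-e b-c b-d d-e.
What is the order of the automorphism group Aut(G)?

10

G is 2-regular and connected on 5 vertices, i.e. the cycle C_5. The automorphisms of the 5-cycle are exactly the symmetries of a regular 5-gon: the dihedral group D_5, |D_5| = 10.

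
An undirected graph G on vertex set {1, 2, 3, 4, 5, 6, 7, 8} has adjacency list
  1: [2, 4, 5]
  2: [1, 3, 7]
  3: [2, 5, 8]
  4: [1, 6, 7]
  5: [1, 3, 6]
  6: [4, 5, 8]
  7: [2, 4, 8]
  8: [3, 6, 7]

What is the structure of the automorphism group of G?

G is 3-regular and bipartite on 2^3 = 8 vertices with girth 4; it is the hypercube graph Q_3. Aut(Q_3) consists of the signed permutations of the 3 coordinate axes: 3! permutations times 2^3 sign flips, so |Aut| = 2^3·3! = 48.

the hyperoctahedral group B_3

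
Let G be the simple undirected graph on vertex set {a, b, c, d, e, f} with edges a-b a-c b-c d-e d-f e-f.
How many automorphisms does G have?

G has two connected components, {a, b, c} and {d, e, f}; each is 2-regular, so G = C_3 ⊔ C_3. With two isomorphic components, Aut(G) = Aut(C_3) ≀ S_2 = (D_3 × D_3) ⋊ Z_2: permute each cycle by D_3, then optionally swap the two cycles. Order 2·(2·3)² = 72.

72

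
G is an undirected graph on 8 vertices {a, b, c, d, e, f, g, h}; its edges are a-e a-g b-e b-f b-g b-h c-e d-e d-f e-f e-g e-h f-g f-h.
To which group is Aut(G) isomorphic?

Degrees alone do not determine every vertex (e.g. a and d both have degree 2), but their neighbour-degree multisets differ: N(a) has degrees [4, 7] while N(d) has degrees [5, 7]. Repeating this refinement separates all vertices, so the only automorphism is the identity.

the trivial group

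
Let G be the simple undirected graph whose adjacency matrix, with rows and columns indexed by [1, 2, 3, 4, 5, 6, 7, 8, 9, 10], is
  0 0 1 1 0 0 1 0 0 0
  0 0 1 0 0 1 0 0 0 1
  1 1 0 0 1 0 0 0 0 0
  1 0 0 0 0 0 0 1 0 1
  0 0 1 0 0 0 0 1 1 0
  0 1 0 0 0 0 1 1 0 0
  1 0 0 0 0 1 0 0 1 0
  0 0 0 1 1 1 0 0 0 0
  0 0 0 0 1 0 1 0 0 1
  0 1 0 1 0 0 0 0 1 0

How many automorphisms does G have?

120

G is 3-regular on 10 vertices with no triangles and no 4-cycles (girth 5): this is the Petersen graph. Viewing the Petersen graph as the Kneser graph K(5,2) — vertices are 2-subsets of {1,…,5}, edges join disjoint pairs — its automorphisms are exactly the permutations of the 5-element set, so Aut ≅ S_5 of order 120.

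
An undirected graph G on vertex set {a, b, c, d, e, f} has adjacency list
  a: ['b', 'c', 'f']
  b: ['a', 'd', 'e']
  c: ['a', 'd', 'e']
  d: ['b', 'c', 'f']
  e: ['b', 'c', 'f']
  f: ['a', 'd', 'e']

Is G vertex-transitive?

G is 3-regular and bipartite with parts {b, c, f} and {a, d, e} (each part is independent and every cross-pair is an edge), so G = K_{3,3}. Each part can be permuted independently (S_3 × S_3) and the two equal-size parts can also be swapped, giving (S_3 × S_3) ⋊ Z_2 of order 2·(3!)² = 72. This group acts transitively on the 6 vertices.

Yes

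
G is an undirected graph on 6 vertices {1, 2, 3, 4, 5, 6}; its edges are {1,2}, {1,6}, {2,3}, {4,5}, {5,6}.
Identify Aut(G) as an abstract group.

The degree sequence is [2, 2, 1, 1, 2, 2]; the two degree-1 vertices 3 and 4 are the ends of a path, so G = P_6. A path has exactly one nontrivial symmetry — reversal — giving Aut(G) of order 2.

C_2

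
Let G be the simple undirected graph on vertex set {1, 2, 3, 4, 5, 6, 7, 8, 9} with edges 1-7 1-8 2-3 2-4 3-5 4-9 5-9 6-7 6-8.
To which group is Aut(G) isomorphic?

G has two connected components, {2, 3, 4, 5, 9} and {1, 6, 7, 8}; each is 2-regular, so G = C_5 ⊔ C_4. The components are non-isomorphic (different sizes), so Aut(G) = Aut(C_5) × Aut(C_4) = D_5 × D_4 of order 10·8 = 80.

D_5 × D_4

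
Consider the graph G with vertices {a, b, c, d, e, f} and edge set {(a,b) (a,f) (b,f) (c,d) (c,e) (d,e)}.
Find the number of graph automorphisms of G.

G has two connected components, {a, b, f} and {c, d, e}; each is 2-regular, so G = C_3 ⊔ C_3. With two isomorphic components, Aut(G) = Aut(C_3) ≀ S_2 = (D_3 × D_3) ⋊ Z_2: permute each cycle by D_3, then optionally swap the two cycles. Order 2·(2·3)² = 72.

72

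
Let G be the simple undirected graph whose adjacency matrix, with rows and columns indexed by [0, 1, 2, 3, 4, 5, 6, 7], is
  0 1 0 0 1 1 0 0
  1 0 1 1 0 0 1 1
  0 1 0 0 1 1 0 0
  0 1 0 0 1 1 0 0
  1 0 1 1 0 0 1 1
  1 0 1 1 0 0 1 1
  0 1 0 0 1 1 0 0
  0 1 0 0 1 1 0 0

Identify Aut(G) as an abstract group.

S_3 × S_5

The vertices split by degree into {1, 4, 5} (degree 5) and {0, 2, 3, 6, 7} (degree 3); every edge runs between the two parts, so G is the complete bipartite graph K_{3,5}. The parts have unequal sizes, so no automorphism swaps them; each part is permuted independently, giving S_3 × S_5 of order 3!·5! = 720.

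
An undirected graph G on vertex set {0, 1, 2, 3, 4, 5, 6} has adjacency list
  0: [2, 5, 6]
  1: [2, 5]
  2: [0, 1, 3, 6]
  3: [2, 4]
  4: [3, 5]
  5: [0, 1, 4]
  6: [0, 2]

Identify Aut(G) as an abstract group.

The degree sequence is [3, 2, 4, 2, 2, 3, 2]. Checking the degree-preserving permutations of the vertex set shows that none except the identity preserves every edge, so Aut(G) is trivial.

{e}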